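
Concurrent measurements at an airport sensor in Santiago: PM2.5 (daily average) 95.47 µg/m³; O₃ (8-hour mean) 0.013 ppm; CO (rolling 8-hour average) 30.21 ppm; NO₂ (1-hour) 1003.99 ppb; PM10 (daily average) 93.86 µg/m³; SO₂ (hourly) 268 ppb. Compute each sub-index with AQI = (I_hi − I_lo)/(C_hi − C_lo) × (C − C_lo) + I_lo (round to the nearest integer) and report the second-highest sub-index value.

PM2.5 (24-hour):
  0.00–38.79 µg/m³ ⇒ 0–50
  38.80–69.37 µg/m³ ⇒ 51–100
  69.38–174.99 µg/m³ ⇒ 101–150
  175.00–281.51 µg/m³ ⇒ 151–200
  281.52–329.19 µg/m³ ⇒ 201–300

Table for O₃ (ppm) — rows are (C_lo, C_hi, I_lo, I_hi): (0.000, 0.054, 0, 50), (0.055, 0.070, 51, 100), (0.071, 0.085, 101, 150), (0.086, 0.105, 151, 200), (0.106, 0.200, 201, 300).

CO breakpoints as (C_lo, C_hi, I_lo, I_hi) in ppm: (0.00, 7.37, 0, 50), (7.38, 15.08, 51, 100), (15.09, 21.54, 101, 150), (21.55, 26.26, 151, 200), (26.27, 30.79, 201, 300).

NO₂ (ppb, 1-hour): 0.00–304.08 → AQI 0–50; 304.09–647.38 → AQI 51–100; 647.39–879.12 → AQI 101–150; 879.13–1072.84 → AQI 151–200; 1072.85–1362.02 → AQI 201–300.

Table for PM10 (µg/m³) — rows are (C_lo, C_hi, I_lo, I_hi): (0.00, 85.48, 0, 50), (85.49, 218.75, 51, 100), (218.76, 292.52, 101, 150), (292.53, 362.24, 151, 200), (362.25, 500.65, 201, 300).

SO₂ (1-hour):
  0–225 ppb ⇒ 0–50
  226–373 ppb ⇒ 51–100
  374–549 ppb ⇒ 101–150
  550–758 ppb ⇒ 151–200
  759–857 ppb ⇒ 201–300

PM2.5: 95.47 lies in 69.38–174.99, so I_lo=101, I_hi=150, C_lo=69.38, C_hi=174.99.
(150−101)/(174.99−69.38) × (95.47−69.38) + 101 = 49/105.61 × 26.09 + 101 ≈ 113.11 → 113.
O₃: row 0.000–0.054 (AQI 0–50). (50−0)·(0.013−0.000)/(0.054−0.000) + 0 = 50·0.013/0.054 + 0 ≈ 12.04 → 12.
CO: 30.21 ∈ [26.27, 30.79] ↔ index [201, 300].
201 + (30.21−26.27)·(300−201)/(30.79−26.27) = 201 + 3.94·99/4.52 ≈ 287.30, so AQI = 287.
NO₂: row 879.13–1072.84 (AQI 151–200). (200−151)·(1003.99−879.13)/(1072.84−879.13) + 151 = 49·124.86/193.71 + 151 ≈ 182.58 → 183.
PM10: 93.86 lies in 85.49–218.75, so I_lo=51, I_hi=100, C_lo=85.49, C_hi=218.75.
(100−51)/(218.75−85.49) × (93.86−85.49) + 51 = 49/133.26 × 8.37 + 51 ≈ 54.08 → 54.
SO₂: 268 lies in 226–373, so I_lo=51, I_hi=100, C_lo=226, C_hi=373.
(100−51)/(373−226) × (268−226) + 51 = 49/147 × 42 + 51 ≈ 65.00 → 65.
Sub-indices: PM2.5→113, O₃→12, CO→287, NO₂→183, PM10→54, SO₂→65. Ranked high→low: 287, 183, 113, 65, 54, 12. Second-highest sub-index = 183.

183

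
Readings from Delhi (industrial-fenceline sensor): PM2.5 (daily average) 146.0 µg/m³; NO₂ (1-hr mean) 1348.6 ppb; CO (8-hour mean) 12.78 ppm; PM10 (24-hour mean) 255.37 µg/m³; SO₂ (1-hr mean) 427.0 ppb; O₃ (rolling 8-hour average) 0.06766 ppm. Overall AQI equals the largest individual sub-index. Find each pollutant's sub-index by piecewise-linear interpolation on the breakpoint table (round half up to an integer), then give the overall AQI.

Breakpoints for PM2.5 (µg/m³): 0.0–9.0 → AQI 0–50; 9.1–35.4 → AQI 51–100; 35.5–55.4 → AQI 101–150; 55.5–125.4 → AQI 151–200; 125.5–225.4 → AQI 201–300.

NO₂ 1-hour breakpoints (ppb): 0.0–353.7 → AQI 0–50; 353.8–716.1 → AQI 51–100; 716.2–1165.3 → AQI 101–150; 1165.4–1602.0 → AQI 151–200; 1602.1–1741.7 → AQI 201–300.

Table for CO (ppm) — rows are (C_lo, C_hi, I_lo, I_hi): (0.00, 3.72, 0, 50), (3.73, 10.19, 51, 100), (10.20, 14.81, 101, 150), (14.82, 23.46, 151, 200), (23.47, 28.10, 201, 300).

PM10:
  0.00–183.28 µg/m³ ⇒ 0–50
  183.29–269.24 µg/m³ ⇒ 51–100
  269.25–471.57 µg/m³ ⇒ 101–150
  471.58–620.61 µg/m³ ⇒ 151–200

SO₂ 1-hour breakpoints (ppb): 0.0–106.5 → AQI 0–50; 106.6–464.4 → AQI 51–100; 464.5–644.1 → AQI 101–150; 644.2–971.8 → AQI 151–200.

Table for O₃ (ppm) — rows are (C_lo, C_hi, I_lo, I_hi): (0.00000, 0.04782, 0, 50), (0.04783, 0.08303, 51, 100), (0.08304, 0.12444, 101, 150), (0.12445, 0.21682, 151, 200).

221

PM2.5: 146.0 ∈ [125.5, 225.4] ↔ index [201, 300].
201 + (146.0−125.5)·(300−201)/(225.4−125.5) = 201 + 20.5·99/99.9 ≈ 221.32, so AQI = 221.
NO₂: row 1165.4–1602.0 (AQI 151–200). (200−151)·(1348.6−1165.4)/(1602.0−1165.4) + 151 = 49·183.2/436.6 + 151 ≈ 171.56 → 172.
CO: 12.78 lies in 10.20–14.81, so I_lo=101, I_hi=150, C_lo=10.20, C_hi=14.81.
(150−101)/(14.81−10.20) × (12.78−10.20) + 101 = 49/4.61 × 2.58 + 101 ≈ 128.42 → 128.
PM10: 255.37 lies in 183.29–269.24, so I_lo=51, I_hi=100, C_lo=183.29, C_hi=269.24.
(100−51)/(269.24−183.29) × (255.37−183.29) + 51 = 49/85.95 × 72.08 + 51 ≈ 92.09 → 92.
SO₂: 427.0 ∈ [106.6, 464.4] ↔ index [51, 100].
51 + (427.0−106.6)·(100−51)/(464.4−106.6) = 51 + 320.4·49/357.8 ≈ 94.88, so AQI = 95.
O₃ 0.06766: bracket 0.04783–0.08303 → index 51–100; slope 49/0.03520, offset 0.01983.
AQI = 51 + 49/0.03520·0.01983 ≈ 78.60 ⇒ 79.
Sub-indices: PM2.5→221, NO₂→172, CO→128, PM10→92, SO₂→95, O₃→79. Overall AQI = max = 221; dominant pollutant is PM2.5.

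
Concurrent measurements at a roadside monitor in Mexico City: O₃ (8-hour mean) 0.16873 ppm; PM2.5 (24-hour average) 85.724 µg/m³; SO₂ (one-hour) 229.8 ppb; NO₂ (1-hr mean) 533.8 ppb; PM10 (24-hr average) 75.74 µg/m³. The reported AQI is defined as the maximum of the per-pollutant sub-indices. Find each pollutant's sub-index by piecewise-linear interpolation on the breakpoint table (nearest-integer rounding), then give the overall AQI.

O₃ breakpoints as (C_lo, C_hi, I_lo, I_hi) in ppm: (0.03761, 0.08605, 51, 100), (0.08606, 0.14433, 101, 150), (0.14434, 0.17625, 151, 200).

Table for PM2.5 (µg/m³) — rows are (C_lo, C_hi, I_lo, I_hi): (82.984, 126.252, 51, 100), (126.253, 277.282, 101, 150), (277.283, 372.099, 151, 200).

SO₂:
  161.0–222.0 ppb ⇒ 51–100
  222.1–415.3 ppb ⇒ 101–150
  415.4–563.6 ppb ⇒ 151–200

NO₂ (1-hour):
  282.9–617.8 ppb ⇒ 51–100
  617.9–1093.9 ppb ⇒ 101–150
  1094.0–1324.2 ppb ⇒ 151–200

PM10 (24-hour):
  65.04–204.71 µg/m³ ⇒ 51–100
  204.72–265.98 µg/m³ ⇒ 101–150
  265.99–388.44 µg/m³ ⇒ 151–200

O₃: row 0.14434–0.17625 (AQI 151–200). (200−151)·(0.16873−0.14434)/(0.17625−0.14434) + 151 = 49·0.02439/0.03191 + 151 ≈ 188.45 → 188.
PM2.5: 85.724 ∈ [82.984, 126.252] ↔ index [51, 100].
51 + (85.724−82.984)·(100−51)/(126.252−82.984) = 51 + 2.740·49/43.268 ≈ 54.10, so AQI = 54.
SO₂ 229.8: bracket 222.1–415.3 → index 101–150; slope 49/193.2, offset 7.7.
AQI = 101 + 49/193.2·7.7 ≈ 102.95 ⇒ 103.
NO₂ 533.8: bracket 282.9–617.8 → index 51–100; slope 49/334.9, offset 250.9.
AQI = 51 + 49/334.9·250.9 ≈ 87.71 ⇒ 88.
PM10: 75.74 lies in 65.04–204.71, so I_lo=51, I_hi=100, C_lo=65.04, C_hi=204.71.
(100−51)/(204.71−65.04) × (75.74−65.04) + 51 = 49/139.67 × 10.70 + 51 ≈ 54.75 → 55.
Sub-indices: O₃→188, PM2.5→54, SO₂→103, NO₂→88, PM10→55. Overall AQI = max = 188; dominant pollutant is O₃.

188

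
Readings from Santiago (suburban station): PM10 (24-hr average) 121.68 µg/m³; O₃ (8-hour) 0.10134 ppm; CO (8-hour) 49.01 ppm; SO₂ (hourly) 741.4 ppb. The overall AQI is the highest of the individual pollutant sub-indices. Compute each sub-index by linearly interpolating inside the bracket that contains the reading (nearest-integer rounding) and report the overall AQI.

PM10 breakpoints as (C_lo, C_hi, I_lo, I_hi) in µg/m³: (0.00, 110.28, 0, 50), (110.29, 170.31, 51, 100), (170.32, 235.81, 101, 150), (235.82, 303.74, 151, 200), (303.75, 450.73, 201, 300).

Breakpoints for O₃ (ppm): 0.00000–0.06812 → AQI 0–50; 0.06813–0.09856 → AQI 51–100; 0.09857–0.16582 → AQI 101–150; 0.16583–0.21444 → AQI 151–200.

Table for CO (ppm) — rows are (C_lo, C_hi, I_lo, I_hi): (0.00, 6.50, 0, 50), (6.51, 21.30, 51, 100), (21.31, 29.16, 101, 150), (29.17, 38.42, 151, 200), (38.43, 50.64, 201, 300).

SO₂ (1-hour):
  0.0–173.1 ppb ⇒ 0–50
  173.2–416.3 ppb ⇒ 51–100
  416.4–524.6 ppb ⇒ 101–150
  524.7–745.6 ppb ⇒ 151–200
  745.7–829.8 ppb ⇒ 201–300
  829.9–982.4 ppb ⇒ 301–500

PM10: 121.68 lies in 110.29–170.31, so I_lo=51, I_hi=100, C_lo=110.29, C_hi=170.31.
(100−51)/(170.31−110.29) × (121.68−110.29) + 51 = 49/60.02 × 11.39 + 51 ≈ 60.30 → 60.
O₃: 0.10134 lies in 0.09857–0.16582, so I_lo=101, I_hi=150, C_lo=0.09857, C_hi=0.16582.
(150−101)/(0.16582−0.09857) × (0.10134−0.09857) + 101 = 49/0.06725 × 0.00277 + 101 ≈ 103.02 → 103.
CO: 49.01 lies in 38.43–50.64, so I_lo=201, I_hi=300, C_lo=38.43, C_hi=50.64.
(300−201)/(50.64−38.43) × (49.01−38.43) + 201 = 99/12.21 × 10.58 + 201 ≈ 286.78 → 287.
SO₂: 741.4 ∈ [524.7, 745.6] ↔ index [151, 200].
151 + (741.4−524.7)·(200−151)/(745.6−524.7) = 151 + 216.7·49/220.9 ≈ 199.07, so AQI = 199.
Sub-indices: PM10→60, O₃→103, CO→287, SO₂→199. Overall AQI = max = 287; dominant pollutant is CO.
AQI 287: Very Unhealthy.

287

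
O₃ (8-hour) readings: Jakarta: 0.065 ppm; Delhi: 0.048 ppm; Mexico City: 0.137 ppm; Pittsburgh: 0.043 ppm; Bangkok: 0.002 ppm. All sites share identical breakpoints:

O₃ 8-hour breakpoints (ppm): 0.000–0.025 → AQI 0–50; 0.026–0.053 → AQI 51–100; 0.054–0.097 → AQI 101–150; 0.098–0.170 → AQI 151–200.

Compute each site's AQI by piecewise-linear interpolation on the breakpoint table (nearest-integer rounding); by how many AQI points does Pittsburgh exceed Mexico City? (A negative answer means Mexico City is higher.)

Jakarta: row 0.054–0.097 (AQI 101–150). (150−101)·(0.065−0.054)/(0.097−0.054) + 101 = 49·0.011/0.043 + 101 ≈ 113.53 → 114.
Delhi: row 0.026–0.053 (AQI 51–100). (100−51)·(0.048−0.026)/(0.053−0.026) + 51 = 49·0.022/0.027 + 51 ≈ 90.93 → 91.
Mexico City: 0.137 lies in 0.098–0.170, so I_lo=151, I_hi=200, C_lo=0.098, C_hi=0.170.
(200−151)/(0.170−0.098) × (0.137−0.098) + 151 = 49/0.072 × 0.039 + 151 ≈ 177.54 → 178.
Pittsburgh: row 0.026–0.053 (AQI 51–100). (100−51)·(0.043−0.026)/(0.053−0.026) + 51 = 49·0.017/0.027 + 51 ≈ 81.85 → 82.
Bangkok: 0.002 lies in 0.000–0.025, so I_lo=0, I_hi=50, C_lo=0.000, C_hi=0.025.
(50−0)/(0.025−0.000) × (0.002−0.000) + 0 = 50/0.025 × 0.002 + 0 ≈ 4.00 → 4.
AQIs: Jakarta=114, Delhi=91, Mexico City=178, Pittsburgh=82, Bangkok=4. Pittsburgh (82) − Mexico City (178) = -96.

-96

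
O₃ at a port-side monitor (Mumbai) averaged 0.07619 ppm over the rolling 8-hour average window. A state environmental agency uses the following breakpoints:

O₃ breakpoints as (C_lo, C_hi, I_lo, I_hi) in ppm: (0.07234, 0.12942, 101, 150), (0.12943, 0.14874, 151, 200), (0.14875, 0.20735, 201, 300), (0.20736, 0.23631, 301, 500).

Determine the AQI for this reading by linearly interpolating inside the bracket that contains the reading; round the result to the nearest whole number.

O₃: 0.07619 lies in 0.07234–0.12942, so I_lo=101, I_hi=150, C_lo=0.07234, C_hi=0.12942.
(150−101)/(0.12942−0.07234) × (0.07619−0.07234) + 101 = 49/0.05708 × 0.00385 + 101 ≈ 104.31 → 104.
AQI 104 falls in the Unhealthy for Sensitive Groups category.

104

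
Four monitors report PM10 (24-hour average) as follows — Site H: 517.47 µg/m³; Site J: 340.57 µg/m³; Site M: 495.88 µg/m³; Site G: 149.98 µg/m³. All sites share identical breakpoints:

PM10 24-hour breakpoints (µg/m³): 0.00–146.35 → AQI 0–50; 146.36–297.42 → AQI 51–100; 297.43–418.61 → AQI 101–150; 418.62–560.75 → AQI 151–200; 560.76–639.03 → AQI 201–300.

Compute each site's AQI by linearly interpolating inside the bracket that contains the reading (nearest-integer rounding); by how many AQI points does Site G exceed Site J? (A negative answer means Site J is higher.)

Site H: 517.47 ∈ [418.62, 560.75] ↔ index [151, 200].
151 + (517.47−418.62)·(200−151)/(560.75−418.62) = 151 + 98.85·49/142.13 ≈ 185.08, so AQI = 185.
Site J 340.57: bracket 297.43–418.61 → index 101–150; slope 49/121.18, offset 43.14.
AQI = 101 + 49/121.18·43.14 ≈ 118.44 ⇒ 118.
Site M: 495.88 ∈ [418.62, 560.75] ↔ index [151, 200].
151 + (495.88−418.62)·(200−151)/(560.75−418.62) = 151 + 77.26·49/142.13 ≈ 177.64, so AQI = 178.
Site G: 149.98 lies in 146.36–297.42, so I_lo=51, I_hi=100, C_lo=146.36, C_hi=297.42.
(100−51)/(297.42−146.36) × (149.98−146.36) + 51 = 49/151.06 × 3.62 + 51 ≈ 52.17 → 52.
AQIs: Site H=185, Site J=118, Site M=178, Site G=52. Site G (52) − Site J (118) = -66.

-66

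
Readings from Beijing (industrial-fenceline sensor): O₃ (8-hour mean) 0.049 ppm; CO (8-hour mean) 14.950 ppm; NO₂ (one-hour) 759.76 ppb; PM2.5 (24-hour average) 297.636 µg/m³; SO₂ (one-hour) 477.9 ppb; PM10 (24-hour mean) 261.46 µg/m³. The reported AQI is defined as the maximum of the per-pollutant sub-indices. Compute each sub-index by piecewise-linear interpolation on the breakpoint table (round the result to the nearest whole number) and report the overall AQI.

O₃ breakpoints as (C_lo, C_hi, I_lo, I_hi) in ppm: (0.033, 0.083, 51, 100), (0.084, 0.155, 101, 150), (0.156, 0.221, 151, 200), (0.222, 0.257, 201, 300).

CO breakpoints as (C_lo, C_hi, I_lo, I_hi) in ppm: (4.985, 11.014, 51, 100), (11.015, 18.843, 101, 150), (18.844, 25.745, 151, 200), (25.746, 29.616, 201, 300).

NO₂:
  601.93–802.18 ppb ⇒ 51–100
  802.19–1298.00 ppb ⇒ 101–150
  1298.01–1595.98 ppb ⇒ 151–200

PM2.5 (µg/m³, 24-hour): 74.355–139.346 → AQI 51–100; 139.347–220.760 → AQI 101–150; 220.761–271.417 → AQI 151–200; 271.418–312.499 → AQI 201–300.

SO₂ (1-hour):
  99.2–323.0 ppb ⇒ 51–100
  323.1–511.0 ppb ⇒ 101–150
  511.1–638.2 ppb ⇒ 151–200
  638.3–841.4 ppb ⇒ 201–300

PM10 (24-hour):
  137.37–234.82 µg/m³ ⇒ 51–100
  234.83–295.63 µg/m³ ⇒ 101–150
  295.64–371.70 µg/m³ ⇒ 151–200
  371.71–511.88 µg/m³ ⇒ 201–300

O₃: 0.049 lies in 0.033–0.083, so I_lo=51, I_hi=100, C_lo=0.033, C_hi=0.083.
(100−51)/(0.083−0.033) × (0.049−0.033) + 51 = 49/0.050 × 0.016 + 51 ≈ 66.68 → 67.
CO: row 11.015–18.843 (AQI 101–150). (150−101)·(14.950−11.015)/(18.843−11.015) + 101 = 49·3.935/7.828 + 101 ≈ 125.63 → 126.
NO₂: 759.76 lies in 601.93–802.18, so I_lo=51, I_hi=100, C_lo=601.93, C_hi=802.18.
(100−51)/(802.18−601.93) × (759.76−601.93) + 51 = 49/200.25 × 157.83 + 51 ≈ 89.62 → 90.
PM2.5: 297.636 ∈ [271.418, 312.499] ↔ index [201, 300].
201 + (297.636−271.418)·(300−201)/(312.499−271.418) = 201 + 26.218·99/41.081 ≈ 264.18, so AQI = 264.
SO₂ 477.9: bracket 323.1–511.0 → index 101–150; slope 49/187.9, offset 154.8.
AQI = 101 + 49/187.9·154.8 ≈ 141.37 ⇒ 141.
PM10: row 234.83–295.63 (AQI 101–150). (150−101)·(261.46−234.83)/(295.63−234.83) + 101 = 49·26.63/60.80 + 101 ≈ 122.46 → 122.
Sub-indices: O₃→67, CO→126, NO₂→90, PM2.5→264, SO₂→141, PM10→122. Overall AQI = max = 264; dominant pollutant is PM2.5.
AQI 264: Very Unhealthy.

264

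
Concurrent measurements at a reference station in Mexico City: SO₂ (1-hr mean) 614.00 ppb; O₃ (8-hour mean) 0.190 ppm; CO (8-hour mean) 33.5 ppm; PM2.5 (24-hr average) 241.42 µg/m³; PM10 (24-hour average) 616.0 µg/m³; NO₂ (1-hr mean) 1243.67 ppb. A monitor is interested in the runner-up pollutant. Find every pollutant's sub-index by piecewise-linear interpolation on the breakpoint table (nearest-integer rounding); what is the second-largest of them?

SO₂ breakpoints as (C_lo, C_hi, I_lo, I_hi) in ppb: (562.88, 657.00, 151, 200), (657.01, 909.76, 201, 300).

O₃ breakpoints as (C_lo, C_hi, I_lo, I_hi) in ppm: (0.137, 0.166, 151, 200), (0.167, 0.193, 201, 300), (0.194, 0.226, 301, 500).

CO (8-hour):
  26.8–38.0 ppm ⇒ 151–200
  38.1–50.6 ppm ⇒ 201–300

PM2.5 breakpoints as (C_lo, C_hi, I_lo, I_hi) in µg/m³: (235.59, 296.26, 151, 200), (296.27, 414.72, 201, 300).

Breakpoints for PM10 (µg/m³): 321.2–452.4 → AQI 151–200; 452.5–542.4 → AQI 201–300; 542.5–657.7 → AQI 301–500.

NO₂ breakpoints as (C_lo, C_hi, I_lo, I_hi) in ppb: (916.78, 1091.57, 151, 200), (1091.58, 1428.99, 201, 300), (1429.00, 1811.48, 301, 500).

289

SO₂: row 562.88–657.00 (AQI 151–200). (200−151)·(614.00−562.88)/(657.00−562.88) + 151 = 49·51.12/94.12 + 151 ≈ 177.61 → 178.
O₃: 0.190 lies in 0.167–0.193, so I_lo=201, I_hi=300, C_lo=0.167, C_hi=0.193.
(300−201)/(0.193−0.167) × (0.190−0.167) + 201 = 99/0.026 × 0.023 + 201 ≈ 288.58 → 289.
CO: 33.5 ∈ [26.8, 38.0] ↔ index [151, 200].
151 + (33.5−26.8)·(200−151)/(38.0−26.8) = 151 + 6.7·49/11.2 ≈ 180.31, so AQI = 180.
PM2.5: 241.42 ∈ [235.59, 296.26] ↔ index [151, 200].
151 + (241.42−235.59)·(200−151)/(296.26−235.59) = 151 + 5.83·49/60.67 ≈ 155.71, so AQI = 156.
PM10: 616.0 lies in 542.5–657.7, so I_lo=301, I_hi=500, C_lo=542.5, C_hi=657.7.
(500−301)/(657.7−542.5) × (616.0−542.5) + 301 = 199/115.2 × 73.5 + 301 ≈ 427.97 → 428.
NO₂: row 1091.58–1428.99 (AQI 201–300). (300−201)·(1243.67−1091.58)/(1428.99−1091.58) + 201 = 99·152.09/337.41 + 201 ≈ 245.62 → 246.
Sub-indices: SO₂→178, O₃→289, CO→180, PM2.5→156, PM10→428, NO₂→246. Ranked high→low: 428, 289, 246, 180, 178, 156. Second-highest sub-index = 289.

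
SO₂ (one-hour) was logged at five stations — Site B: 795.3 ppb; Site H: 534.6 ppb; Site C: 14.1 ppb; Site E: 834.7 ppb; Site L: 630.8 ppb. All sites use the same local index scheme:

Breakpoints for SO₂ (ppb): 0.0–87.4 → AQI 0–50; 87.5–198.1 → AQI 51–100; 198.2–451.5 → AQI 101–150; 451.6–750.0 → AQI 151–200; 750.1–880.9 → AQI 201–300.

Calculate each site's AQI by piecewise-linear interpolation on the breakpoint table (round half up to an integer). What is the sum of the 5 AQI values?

853

Site B 795.3: bracket 750.1–880.9 → index 201–300; slope 99/130.8, offset 45.2.
AQI = 201 + 99/130.8·45.2 ≈ 235.21 ⇒ 235.
Site H: 534.6 lies in 451.6–750.0, so I_lo=151, I_hi=200, C_lo=451.6, C_hi=750.0.
(200−151)/(750.0−451.6) × (534.6−451.6) + 151 = 49/298.4 × 83.0 + 151 ≈ 164.63 → 165.
Site C: 14.1 ∈ [0.0, 87.4] ↔ index [0, 50].
0 + (14.1−0.0)·(50−0)/(87.4−0.0) = 0 + 14.1·50/87.4 ≈ 8.07, so AQI = 8.
Site E 834.7: bracket 750.1–880.9 → index 201–300; slope 99/130.8, offset 84.6.
AQI = 201 + 99/130.8·84.6 ≈ 265.03 ⇒ 265.
Site L: row 451.6–750.0 (AQI 151–200). (200−151)·(630.8−451.6)/(750.0−451.6) + 151 = 49·179.2/298.4 + 151 ≈ 180.43 → 180.
AQIs: Site B=235, Site H=165, Site C=8, Site E=265, Site L=180. Sum = 235 + 165 + 8 + 265 + 180 = 853.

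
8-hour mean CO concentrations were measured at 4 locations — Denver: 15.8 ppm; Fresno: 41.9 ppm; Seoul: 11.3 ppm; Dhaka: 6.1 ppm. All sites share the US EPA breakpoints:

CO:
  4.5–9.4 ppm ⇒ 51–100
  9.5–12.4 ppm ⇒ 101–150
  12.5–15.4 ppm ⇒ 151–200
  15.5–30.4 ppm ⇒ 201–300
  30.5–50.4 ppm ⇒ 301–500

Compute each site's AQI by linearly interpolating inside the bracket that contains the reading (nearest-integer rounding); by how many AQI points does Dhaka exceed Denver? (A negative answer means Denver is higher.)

-136

Denver: 15.8 lies in 15.5–30.4, so I_lo=201, I_hi=300, C_lo=15.5, C_hi=30.4.
(300−201)/(30.4−15.5) × (15.8−15.5) + 201 = 99/14.9 × 0.3 + 201 ≈ 202.99 → 203.
Fresno 41.9: bracket 30.5–50.4 → index 301–500; slope 199/19.9, offset 11.4.
AQI = 301 + 199/19.9·11.4 ≈ 415.00 ⇒ 415.
Seoul: 11.3 ∈ [9.5, 12.4] ↔ index [101, 150].
101 + (11.3−9.5)·(150−101)/(12.4−9.5) = 101 + 1.8·49/2.9 ≈ 131.41, so AQI = 131.
Dhaka 6.1: bracket 4.5–9.4 → index 51–100; slope 49/4.9, offset 1.6.
AQI = 51 + 49/4.9·1.6 ≈ 67.00 ⇒ 67.
AQIs: Denver=203, Fresno=415, Seoul=131, Dhaka=67. Dhaka (67) − Denver (203) = -136.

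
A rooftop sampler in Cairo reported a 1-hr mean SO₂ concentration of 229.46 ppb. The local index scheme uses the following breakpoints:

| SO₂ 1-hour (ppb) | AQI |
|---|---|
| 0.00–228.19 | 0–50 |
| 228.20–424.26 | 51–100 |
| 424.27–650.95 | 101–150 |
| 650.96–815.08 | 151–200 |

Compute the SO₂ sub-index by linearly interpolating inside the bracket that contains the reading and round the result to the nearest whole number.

SO₂: 229.46 ∈ [228.20, 424.26] ↔ index [51, 100].
51 + (229.46−228.20)·(100−51)/(424.26−228.20) = 51 + 1.26·49/196.06 ≈ 51.31, so AQI = 51.
AQI 51 falls in the Moderate category.

51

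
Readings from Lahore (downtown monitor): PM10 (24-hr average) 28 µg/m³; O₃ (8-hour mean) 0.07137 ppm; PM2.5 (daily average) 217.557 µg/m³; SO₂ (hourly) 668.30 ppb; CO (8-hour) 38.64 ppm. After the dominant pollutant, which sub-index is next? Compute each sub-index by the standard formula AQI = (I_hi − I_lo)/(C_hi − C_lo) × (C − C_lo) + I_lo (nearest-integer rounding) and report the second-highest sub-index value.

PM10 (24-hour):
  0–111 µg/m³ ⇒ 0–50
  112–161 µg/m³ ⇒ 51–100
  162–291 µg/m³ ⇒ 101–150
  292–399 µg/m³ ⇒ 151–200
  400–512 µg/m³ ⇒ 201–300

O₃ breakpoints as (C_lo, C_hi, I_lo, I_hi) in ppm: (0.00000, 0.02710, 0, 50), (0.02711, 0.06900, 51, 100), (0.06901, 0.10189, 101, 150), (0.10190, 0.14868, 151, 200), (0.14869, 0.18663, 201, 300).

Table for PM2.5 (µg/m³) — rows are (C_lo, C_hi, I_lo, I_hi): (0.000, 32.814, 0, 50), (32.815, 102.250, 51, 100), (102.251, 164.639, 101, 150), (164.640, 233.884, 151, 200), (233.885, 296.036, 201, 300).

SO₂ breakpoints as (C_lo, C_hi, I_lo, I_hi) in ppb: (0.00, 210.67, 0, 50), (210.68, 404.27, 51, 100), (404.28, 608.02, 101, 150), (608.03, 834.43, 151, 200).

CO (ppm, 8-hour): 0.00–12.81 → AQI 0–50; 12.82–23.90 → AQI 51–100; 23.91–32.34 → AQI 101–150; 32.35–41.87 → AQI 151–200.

PM10 28: bracket 0–111 → index 0–50; slope 50/111, offset 28.
AQI = 0 + 50/111·28 ≈ 12.61 ⇒ 13.
O₃ 0.07137: bracket 0.06901–0.10189 → index 101–150; slope 49/0.03288, offset 0.00236.
AQI = 101 + 49/0.03288·0.00236 ≈ 104.52 ⇒ 105.
PM2.5: 217.557 ∈ [164.640, 233.884] ↔ index [151, 200].
151 + (217.557−164.640)·(200−151)/(233.884−164.640) = 151 + 52.917·49/69.244 ≈ 188.45, so AQI = 188.
SO₂: row 608.03–834.43 (AQI 151–200). (200−151)·(668.30−608.03)/(834.43−608.03) + 151 = 49·60.27/226.40 + 151 ≈ 164.04 → 164.
CO: 38.64 lies in 32.35–41.87, so I_lo=151, I_hi=200, C_lo=32.35, C_hi=41.87.
(200−151)/(41.87−32.35) × (38.64−32.35) + 151 = 49/9.52 × 6.29 + 151 ≈ 183.38 → 183.
Sub-indices: PM10→13, O₃→105, PM2.5→188, SO₂→164, CO→183. Ranked high→low: 188, 183, 164, 105, 13. Second-highest sub-index = 183.

183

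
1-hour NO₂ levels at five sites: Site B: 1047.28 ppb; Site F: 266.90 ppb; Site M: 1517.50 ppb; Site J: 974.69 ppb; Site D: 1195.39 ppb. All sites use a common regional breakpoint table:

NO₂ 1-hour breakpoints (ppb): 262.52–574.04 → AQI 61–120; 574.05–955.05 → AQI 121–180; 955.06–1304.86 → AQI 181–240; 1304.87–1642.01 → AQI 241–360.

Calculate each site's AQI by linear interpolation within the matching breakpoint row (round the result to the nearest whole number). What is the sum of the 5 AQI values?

Site B: 1047.28 lies in 955.06–1304.86, so I_lo=181, I_hi=240, C_lo=955.06, C_hi=1304.86.
(240−181)/(1304.86−955.06) × (1047.28−955.06) + 181 = 59/349.80 × 92.22 + 181 ≈ 196.55 → 197.
Site F: 266.90 ∈ [262.52, 574.04] ↔ index [61, 120].
61 + (266.90−262.52)·(120−61)/(574.04−262.52) = 61 + 4.38·59/311.52 ≈ 61.83, so AQI = 62.
Site M: 1517.50 lies in 1304.87–1642.01, so I_lo=241, I_hi=360, C_lo=1304.87, C_hi=1642.01.
(360−241)/(1642.01−1304.87) × (1517.50−1304.87) + 241 = 119/337.14 × 212.63 + 241 ≈ 316.05 → 316.
Site J 974.69: bracket 955.06–1304.86 → index 181–240; slope 59/349.80, offset 19.63.
AQI = 181 + 59/349.80·19.63 ≈ 184.31 ⇒ 184.
Site D: row 955.06–1304.86 (AQI 181–240). (240−181)·(1195.39−955.06)/(1304.86−955.06) + 181 = 59·240.33/349.80 + 181 ≈ 221.54 → 222.
AQIs: Site B=197, Site F=62, Site M=316, Site J=184, Site D=222. Sum = 197 + 62 + 316 + 184 + 222 = 981.

981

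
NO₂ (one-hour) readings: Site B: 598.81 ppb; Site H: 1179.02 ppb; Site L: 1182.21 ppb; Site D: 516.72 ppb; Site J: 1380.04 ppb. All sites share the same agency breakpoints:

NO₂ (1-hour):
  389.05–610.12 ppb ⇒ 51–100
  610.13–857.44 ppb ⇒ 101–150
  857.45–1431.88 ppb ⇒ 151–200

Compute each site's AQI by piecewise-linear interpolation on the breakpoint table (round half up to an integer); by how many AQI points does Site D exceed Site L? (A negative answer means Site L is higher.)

Site B: 598.81 lies in 389.05–610.12, so I_lo=51, I_hi=100, C_lo=389.05, C_hi=610.12.
(100−51)/(610.12−389.05) × (598.81−389.05) + 51 = 49/221.07 × 209.76 + 51 ≈ 97.49 → 97.
Site H: 1179.02 lies in 857.45–1431.88, so I_lo=151, I_hi=200, C_lo=857.45, C_hi=1431.88.
(200−151)/(1431.88−857.45) × (1179.02−857.45) + 151 = 49/574.43 × 321.57 + 151 ≈ 178.43 → 178.
Site L: row 857.45–1431.88 (AQI 151–200). (200−151)·(1182.21−857.45)/(1431.88−857.45) + 151 = 49·324.76/574.43 + 151 ≈ 178.70 → 179.
Site D: 516.72 ∈ [389.05, 610.12] ↔ index [51, 100].
51 + (516.72−389.05)·(100−51)/(610.12−389.05) = 51 + 127.67·49/221.07 ≈ 79.30, so AQI = 79.
Site J: row 857.45–1431.88 (AQI 151–200). (200−151)·(1380.04−857.45)/(1431.88−857.45) + 151 = 49·522.59/574.43 + 151 ≈ 195.58 → 196.
AQIs: Site B=97, Site H=178, Site L=179, Site D=79, Site J=196. Site D (79) − Site L (179) = -100.

-100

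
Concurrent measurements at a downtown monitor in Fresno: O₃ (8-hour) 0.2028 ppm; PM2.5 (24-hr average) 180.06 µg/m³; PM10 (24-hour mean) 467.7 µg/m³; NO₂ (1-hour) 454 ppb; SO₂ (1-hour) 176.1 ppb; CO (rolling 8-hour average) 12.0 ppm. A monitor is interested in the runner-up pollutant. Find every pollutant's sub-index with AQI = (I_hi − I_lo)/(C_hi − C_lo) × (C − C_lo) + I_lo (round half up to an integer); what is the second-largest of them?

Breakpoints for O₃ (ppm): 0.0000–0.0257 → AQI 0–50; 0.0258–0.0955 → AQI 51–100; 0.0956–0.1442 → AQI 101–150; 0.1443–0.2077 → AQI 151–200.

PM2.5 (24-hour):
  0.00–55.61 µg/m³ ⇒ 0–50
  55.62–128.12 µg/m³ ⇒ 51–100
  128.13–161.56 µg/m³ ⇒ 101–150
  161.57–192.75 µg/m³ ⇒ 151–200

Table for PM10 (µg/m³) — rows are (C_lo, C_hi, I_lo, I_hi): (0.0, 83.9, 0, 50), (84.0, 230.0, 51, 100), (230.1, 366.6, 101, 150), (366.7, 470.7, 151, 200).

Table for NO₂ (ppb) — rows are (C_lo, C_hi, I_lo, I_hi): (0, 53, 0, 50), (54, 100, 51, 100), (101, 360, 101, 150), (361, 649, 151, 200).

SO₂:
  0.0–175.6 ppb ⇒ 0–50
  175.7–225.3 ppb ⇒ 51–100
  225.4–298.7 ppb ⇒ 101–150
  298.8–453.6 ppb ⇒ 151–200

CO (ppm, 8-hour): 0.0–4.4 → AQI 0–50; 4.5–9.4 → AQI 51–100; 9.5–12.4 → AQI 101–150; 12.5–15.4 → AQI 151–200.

O₃ 0.2028: bracket 0.1443–0.2077 → index 151–200; slope 49/0.0634, offset 0.0585.
AQI = 151 + 49/0.0634·0.0585 ≈ 196.21 ⇒ 196.
PM2.5 180.06: bracket 161.57–192.75 → index 151–200; slope 49/31.18, offset 18.49.
AQI = 151 + 49/31.18·18.49 ≈ 180.06 ⇒ 180.
PM10: 467.7 ∈ [366.7, 470.7] ↔ index [151, 200].
151 + (467.7−366.7)·(200−151)/(470.7−366.7) = 151 + 101.0·49/104.0 ≈ 198.59, so AQI = 199.
NO₂: 454 lies in 361–649, so I_lo=151, I_hi=200, C_lo=361, C_hi=649.
(200−151)/(649−361) × (454−361) + 151 = 49/288 × 93 + 151 ≈ 166.82 → 167.
SO₂ 176.1: bracket 175.7–225.3 → index 51–100; slope 49/49.6, offset 0.4.
AQI = 51 + 49/49.6·0.4 ≈ 51.40 ⇒ 51.
CO: 12.0 ∈ [9.5, 12.4] ↔ index [101, 150].
101 + (12.0−9.5)·(150−101)/(12.4−9.5) = 101 + 2.5·49/2.9 ≈ 143.24, so AQI = 143.
Sub-indices: O₃→196, PM2.5→180, PM10→199, NO₂→167, SO₂→51, CO→143. Ranked high→low: 199, 196, 180, 167, 143, 51. Second-highest sub-index = 196.

196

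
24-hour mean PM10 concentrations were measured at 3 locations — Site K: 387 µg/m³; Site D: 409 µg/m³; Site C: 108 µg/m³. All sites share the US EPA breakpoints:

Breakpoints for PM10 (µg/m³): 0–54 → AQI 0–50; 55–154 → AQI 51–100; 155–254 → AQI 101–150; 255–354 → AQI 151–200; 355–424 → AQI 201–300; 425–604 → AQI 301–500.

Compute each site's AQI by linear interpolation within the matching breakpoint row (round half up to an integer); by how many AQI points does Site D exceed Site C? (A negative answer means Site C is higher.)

Site K: 387 ∈ [355, 424] ↔ index [201, 300].
201 + (387−355)·(300−201)/(424−355) = 201 + 32·99/69 ≈ 246.91, so AQI = 247.
Site D: 409 lies in 355–424, so I_lo=201, I_hi=300, C_lo=355, C_hi=424.
(300−201)/(424−355) × (409−355) + 201 = 99/69 × 54 + 201 ≈ 278.48 → 278.
Site C 108: bracket 55–154 → index 51–100; slope 49/99, offset 53.
AQI = 51 + 49/99·53 ≈ 77.23 ⇒ 77.
AQIs: Site K=247, Site D=278, Site C=77. Site D (278) − Site C (77) = 201.

201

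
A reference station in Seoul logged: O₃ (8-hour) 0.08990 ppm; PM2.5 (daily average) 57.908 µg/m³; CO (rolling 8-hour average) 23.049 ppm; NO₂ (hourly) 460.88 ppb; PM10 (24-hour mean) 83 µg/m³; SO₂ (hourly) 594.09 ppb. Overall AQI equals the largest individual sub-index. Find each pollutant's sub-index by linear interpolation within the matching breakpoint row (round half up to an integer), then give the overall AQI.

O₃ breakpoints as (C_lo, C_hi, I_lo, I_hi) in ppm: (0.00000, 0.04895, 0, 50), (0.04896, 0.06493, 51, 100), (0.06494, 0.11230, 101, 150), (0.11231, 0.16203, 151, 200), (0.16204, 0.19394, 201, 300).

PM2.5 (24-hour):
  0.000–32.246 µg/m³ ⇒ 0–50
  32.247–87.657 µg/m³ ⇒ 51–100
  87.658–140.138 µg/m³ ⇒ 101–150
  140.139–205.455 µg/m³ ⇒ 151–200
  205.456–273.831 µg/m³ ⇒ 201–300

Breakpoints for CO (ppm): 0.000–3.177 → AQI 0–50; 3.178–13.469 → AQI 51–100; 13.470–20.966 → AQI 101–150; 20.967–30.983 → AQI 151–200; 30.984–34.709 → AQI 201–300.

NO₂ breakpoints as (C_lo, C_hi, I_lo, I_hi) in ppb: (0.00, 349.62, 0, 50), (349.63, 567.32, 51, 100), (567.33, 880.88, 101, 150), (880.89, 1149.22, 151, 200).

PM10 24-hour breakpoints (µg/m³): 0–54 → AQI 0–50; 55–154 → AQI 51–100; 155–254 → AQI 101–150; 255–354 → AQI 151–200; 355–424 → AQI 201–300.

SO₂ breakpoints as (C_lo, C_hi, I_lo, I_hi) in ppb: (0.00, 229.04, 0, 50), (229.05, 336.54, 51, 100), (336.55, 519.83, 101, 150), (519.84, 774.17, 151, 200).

165

O₃: row 0.06494–0.11230 (AQI 101–150). (150−101)·(0.08990−0.06494)/(0.11230−0.06494) + 101 = 49·0.02496/0.04736 + 101 ≈ 126.82 → 127.
PM2.5: row 32.247–87.657 (AQI 51–100). (100−51)·(57.908−32.247)/(87.657−32.247) + 51 = 49·25.661/55.410 + 51 ≈ 73.69 → 74.
CO: 23.049 ∈ [20.967, 30.983] ↔ index [151, 200].
151 + (23.049−20.967)·(200−151)/(30.983−20.967) = 151 + 2.082·49/10.016 ≈ 161.19, so AQI = 161.
NO₂ 460.88: bracket 349.63–567.32 → index 51–100; slope 49/217.69, offset 111.25.
AQI = 51 + 49/217.69·111.25 ≈ 76.04 ⇒ 76.
PM10: row 55–154 (AQI 51–100). (100−51)·(83−55)/(154−55) + 51 = 49·28/99 + 51 ≈ 64.86 → 65.
SO₂: 594.09 lies in 519.84–774.17, so I_lo=151, I_hi=200, C_lo=519.84, C_hi=774.17.
(200−151)/(774.17−519.84) × (594.09−519.84) + 151 = 49/254.33 × 74.25 + 151 ≈ 165.31 → 165.
Sub-indices: O₃→127, PM2.5→74, CO→161, NO₂→76, PM10→65, SO₂→165. Overall AQI = max = 165; dominant pollutant is SO₂.
AQI 165: Unhealthy.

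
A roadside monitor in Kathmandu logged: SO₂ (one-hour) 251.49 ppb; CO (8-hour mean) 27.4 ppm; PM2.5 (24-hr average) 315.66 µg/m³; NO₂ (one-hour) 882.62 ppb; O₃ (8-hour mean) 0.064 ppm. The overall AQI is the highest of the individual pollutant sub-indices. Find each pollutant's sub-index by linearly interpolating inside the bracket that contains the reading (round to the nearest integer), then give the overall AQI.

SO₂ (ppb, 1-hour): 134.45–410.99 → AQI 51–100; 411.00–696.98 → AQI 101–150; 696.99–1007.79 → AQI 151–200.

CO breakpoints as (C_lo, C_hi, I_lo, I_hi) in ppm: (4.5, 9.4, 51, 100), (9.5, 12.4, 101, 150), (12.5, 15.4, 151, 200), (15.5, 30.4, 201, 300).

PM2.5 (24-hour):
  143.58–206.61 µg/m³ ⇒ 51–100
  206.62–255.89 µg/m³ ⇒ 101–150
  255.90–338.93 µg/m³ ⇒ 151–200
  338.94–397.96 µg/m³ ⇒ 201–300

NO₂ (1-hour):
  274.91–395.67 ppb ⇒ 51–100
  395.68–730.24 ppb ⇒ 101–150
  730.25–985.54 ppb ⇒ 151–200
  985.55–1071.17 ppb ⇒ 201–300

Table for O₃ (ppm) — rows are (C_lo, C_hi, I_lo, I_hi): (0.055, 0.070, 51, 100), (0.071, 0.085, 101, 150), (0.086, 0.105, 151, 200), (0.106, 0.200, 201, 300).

SO₂ 251.49: bracket 134.45–410.99 → index 51–100; slope 49/276.54, offset 117.04.
AQI = 51 + 49/276.54·117.04 ≈ 71.74 ⇒ 72.
CO 27.4: bracket 15.5–30.4 → index 201–300; slope 99/14.9, offset 11.9.
AQI = 201 + 99/14.9·11.9 ≈ 280.07 ⇒ 280.
PM2.5: 315.66 ∈ [255.90, 338.93] ↔ index [151, 200].
151 + (315.66−255.90)·(200−151)/(338.93−255.90) = 151 + 59.76·49/83.03 ≈ 186.27, so AQI = 186.
NO₂: row 730.25–985.54 (AQI 151–200). (200−151)·(882.62−730.25)/(985.54−730.25) + 151 = 49·152.37/255.29 + 151 ≈ 180.25 → 180.
O₃: 0.064 lies in 0.055–0.070, so I_lo=51, I_hi=100, C_lo=0.055, C_hi=0.070.
(100−51)/(0.070−0.055) × (0.064−0.055) + 51 = 49/0.015 × 0.009 + 51 ≈ 80.40 → 80.
Sub-indices: SO₂→72, CO→280, PM2.5→186, NO₂→180, O₃→80. Overall AQI = max = 280; dominant pollutant is CO.

280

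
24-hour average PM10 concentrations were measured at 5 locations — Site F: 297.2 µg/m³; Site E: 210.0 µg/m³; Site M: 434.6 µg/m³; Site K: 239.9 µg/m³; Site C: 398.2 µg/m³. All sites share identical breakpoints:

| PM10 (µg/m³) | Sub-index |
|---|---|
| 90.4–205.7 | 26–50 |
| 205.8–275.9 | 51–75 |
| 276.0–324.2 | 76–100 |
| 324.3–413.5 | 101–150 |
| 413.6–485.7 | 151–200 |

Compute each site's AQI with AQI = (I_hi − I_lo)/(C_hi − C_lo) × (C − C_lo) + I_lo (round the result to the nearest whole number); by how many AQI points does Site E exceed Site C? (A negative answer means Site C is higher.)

-90

Site F: 297.2 lies in 276.0–324.2, so I_lo=76, I_hi=100, C_lo=276.0, C_hi=324.2.
(100−76)/(324.2−276.0) × (297.2−276.0) + 76 = 24/48.2 × 21.2 + 76 ≈ 86.56 → 87.
Site E 210.0: bracket 205.8–275.9 → index 51–75; slope 24/70.1, offset 4.2.
AQI = 51 + 24/70.1·4.2 ≈ 52.44 ⇒ 52.
Site M: 434.6 ∈ [413.6, 485.7] ↔ index [151, 200].
151 + (434.6−413.6)·(200−151)/(485.7−413.6) = 151 + 21.0·49/72.1 ≈ 165.27, so AQI = 165.
Site K 239.9: bracket 205.8–275.9 → index 51–75; slope 24/70.1, offset 34.1.
AQI = 51 + 24/70.1·34.1 ≈ 62.67 ⇒ 63.
Site C 398.2: bracket 324.3–413.5 → index 101–150; slope 49/89.2, offset 73.9.
AQI = 101 + 49/89.2·73.9 ≈ 141.60 ⇒ 142.
AQIs: Site F=87, Site E=52, Site M=165, Site K=63, Site C=142. Site E (52) − Site C (142) = -90.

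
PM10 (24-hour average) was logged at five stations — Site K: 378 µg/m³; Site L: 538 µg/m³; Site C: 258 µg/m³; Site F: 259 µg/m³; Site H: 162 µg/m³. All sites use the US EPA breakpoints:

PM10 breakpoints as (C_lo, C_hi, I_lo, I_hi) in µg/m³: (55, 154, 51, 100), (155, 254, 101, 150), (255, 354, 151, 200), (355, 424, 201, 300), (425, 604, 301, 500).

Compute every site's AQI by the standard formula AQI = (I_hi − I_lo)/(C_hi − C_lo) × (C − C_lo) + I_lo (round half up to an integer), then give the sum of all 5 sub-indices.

Site K: 378 ∈ [355, 424] ↔ index [201, 300].
201 + (378−355)·(300−201)/(424−355) = 201 + 23·99/69 ≈ 234.00, so AQI = 234.
Site L 538: bracket 425–604 → index 301–500; slope 199/179, offset 113.
AQI = 301 + 199/179·113 ≈ 426.63 ⇒ 427.
Site C 258: bracket 255–354 → index 151–200; slope 49/99, offset 3.
AQI = 151 + 49/99·3 ≈ 152.48 ⇒ 152.
Site F: row 255–354 (AQI 151–200). (200−151)·(259−255)/(354−255) + 151 = 49·4/99 + 151 ≈ 152.98 → 153.
Site H 162: bracket 155–254 → index 101–150; slope 49/99, offset 7.
AQI = 101 + 49/99·7 ≈ 104.46 ⇒ 104.
AQIs: Site K=234, Site L=427, Site C=152, Site F=153, Site H=104. Sum = 234 + 427 + 152 + 153 + 104 = 1070.

1070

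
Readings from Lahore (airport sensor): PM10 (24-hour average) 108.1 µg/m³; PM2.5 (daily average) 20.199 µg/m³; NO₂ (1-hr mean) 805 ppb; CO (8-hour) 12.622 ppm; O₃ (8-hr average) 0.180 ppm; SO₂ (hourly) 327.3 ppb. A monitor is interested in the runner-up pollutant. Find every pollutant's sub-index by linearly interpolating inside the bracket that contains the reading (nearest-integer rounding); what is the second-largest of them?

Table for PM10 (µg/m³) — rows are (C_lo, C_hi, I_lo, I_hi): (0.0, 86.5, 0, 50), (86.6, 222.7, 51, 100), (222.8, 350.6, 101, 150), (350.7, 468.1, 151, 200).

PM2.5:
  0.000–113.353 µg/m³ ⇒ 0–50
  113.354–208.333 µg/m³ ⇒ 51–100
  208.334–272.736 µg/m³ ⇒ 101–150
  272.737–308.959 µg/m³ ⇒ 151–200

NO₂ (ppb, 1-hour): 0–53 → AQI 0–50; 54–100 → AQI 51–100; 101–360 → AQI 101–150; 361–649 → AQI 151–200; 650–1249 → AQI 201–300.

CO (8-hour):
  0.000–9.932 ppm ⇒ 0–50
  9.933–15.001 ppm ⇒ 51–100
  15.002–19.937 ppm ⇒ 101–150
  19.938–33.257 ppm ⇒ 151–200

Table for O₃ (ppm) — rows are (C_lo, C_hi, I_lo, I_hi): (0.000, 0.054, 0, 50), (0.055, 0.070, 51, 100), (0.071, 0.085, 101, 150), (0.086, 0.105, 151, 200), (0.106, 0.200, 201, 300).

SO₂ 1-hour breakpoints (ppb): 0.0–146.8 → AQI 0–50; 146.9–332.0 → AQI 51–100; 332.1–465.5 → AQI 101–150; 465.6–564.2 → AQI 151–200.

227

PM10: 108.1 lies in 86.6–222.7, so I_lo=51, I_hi=100, C_lo=86.6, C_hi=222.7.
(100−51)/(222.7−86.6) × (108.1−86.6) + 51 = 49/136.1 × 21.5 + 51 ≈ 58.74 → 59.
PM2.5 20.199: bracket 0.000–113.353 → index 0–50; slope 50/113.353, offset 20.199.
AQI = 0 + 50/113.353·20.199 ≈ 8.91 ⇒ 9.
NO₂: 805 ∈ [650, 1249] ↔ index [201, 300].
201 + (805−650)·(300−201)/(1249−650) = 201 + 155·99/599 ≈ 226.62, so AQI = 227.
CO 12.622: bracket 9.933–15.001 → index 51–100; slope 49/5.068, offset 2.689.
AQI = 51 + 49/5.068·2.689 ≈ 77.00 ⇒ 77.
O₃ 0.180: bracket 0.106–0.200 → index 201–300; slope 99/0.094, offset 0.074.
AQI = 201 + 99/0.094·0.074 ≈ 278.94 ⇒ 279.
SO₂ 327.3: bracket 146.9–332.0 → index 51–100; slope 49/185.1, offset 180.4.
AQI = 51 + 49/185.1·180.4 ≈ 98.76 ⇒ 99.
Sub-indices: PM10→59, PM2.5→9, NO₂→227, CO→77, O₃→279, SO₂→99. Ranked high→low: 279, 227, 99, 77, 59, 9. Second-highest sub-index = 227.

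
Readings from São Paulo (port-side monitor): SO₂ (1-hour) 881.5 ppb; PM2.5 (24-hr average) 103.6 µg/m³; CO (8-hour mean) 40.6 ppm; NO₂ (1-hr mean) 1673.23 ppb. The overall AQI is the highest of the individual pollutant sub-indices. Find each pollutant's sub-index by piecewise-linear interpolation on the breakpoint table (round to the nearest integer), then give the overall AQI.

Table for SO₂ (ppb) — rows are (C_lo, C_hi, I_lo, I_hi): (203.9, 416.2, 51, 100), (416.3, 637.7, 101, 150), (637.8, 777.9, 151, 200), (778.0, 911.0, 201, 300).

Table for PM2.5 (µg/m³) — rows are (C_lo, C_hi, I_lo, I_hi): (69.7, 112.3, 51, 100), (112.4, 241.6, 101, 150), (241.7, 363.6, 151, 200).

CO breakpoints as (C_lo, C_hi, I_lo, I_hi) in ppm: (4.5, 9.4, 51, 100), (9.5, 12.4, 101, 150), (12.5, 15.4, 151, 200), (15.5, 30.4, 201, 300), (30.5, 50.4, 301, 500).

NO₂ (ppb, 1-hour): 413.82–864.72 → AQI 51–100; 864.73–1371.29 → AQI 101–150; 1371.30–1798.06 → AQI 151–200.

SO₂ 881.5: bracket 778.0–911.0 → index 201–300; slope 99/133.0, offset 103.5.
AQI = 201 + 99/133.0·103.5 ≈ 278.04 ⇒ 278.
PM2.5: 103.6 ∈ [69.7, 112.3] ↔ index [51, 100].
51 + (103.6−69.7)·(100−51)/(112.3−69.7) = 51 + 33.9·49/42.6 ≈ 89.99, so AQI = 90.
CO: row 30.5–50.4 (AQI 301–500). (500−301)·(40.6−30.5)/(50.4−30.5) + 301 = 199·10.1/19.9 + 301 ≈ 402.00 → 402.
NO₂: row 1371.30–1798.06 (AQI 151–200). (200−151)·(1673.23−1371.30)/(1798.06−1371.30) + 151 = 49·301.93/426.76 + 151 ≈ 185.67 → 186.
Sub-indices: SO₂→278, PM2.5→90, CO→402, NO₂→186. Overall AQI = max = 402; dominant pollutant is CO.
AQI 402: Hazardous.

402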